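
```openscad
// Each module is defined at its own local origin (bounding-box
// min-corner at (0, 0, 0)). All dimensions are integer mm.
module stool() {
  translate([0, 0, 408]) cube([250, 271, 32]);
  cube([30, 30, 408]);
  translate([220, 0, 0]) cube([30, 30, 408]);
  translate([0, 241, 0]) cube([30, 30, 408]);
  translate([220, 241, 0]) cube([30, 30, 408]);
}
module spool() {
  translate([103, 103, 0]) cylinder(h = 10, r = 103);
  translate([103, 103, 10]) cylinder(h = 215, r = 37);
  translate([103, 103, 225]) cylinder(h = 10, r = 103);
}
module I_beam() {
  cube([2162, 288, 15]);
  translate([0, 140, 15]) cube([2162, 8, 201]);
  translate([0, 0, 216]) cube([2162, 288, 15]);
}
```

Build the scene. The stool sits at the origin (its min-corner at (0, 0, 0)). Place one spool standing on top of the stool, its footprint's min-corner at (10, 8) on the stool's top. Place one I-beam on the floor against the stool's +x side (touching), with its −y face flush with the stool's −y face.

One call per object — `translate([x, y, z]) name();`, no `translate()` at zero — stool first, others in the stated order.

stool();
translate([10, 8, 440]) spool();
translate([250, 0, 0]) I_beam();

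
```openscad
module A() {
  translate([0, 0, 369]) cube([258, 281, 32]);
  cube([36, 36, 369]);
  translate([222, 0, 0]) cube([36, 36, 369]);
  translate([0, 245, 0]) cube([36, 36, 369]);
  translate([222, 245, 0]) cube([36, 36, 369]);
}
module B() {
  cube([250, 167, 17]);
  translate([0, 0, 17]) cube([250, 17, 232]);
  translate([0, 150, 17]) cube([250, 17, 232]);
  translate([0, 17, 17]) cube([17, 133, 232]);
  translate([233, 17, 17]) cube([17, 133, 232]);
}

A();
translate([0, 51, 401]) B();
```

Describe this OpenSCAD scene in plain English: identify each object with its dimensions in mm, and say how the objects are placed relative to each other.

A is a four-legged stool. The seat is a 258×281×32 mm slab whose top surface is at z = 401 mm; four square legs, each 36×36 mm in cross-section, run from the floor (z = 0) to the underside of the seat, each flush with a corner of the seat.

B is an open storage box with external size 250×167×249 mm and wall thickness 17 mm (the base is also 17 mm thick). The base covers the whole footprint; the four walls stand on the base, with the y-facing walls full-width and the x-facing walls fitting between their inner faces.

The open box is on top of the stool.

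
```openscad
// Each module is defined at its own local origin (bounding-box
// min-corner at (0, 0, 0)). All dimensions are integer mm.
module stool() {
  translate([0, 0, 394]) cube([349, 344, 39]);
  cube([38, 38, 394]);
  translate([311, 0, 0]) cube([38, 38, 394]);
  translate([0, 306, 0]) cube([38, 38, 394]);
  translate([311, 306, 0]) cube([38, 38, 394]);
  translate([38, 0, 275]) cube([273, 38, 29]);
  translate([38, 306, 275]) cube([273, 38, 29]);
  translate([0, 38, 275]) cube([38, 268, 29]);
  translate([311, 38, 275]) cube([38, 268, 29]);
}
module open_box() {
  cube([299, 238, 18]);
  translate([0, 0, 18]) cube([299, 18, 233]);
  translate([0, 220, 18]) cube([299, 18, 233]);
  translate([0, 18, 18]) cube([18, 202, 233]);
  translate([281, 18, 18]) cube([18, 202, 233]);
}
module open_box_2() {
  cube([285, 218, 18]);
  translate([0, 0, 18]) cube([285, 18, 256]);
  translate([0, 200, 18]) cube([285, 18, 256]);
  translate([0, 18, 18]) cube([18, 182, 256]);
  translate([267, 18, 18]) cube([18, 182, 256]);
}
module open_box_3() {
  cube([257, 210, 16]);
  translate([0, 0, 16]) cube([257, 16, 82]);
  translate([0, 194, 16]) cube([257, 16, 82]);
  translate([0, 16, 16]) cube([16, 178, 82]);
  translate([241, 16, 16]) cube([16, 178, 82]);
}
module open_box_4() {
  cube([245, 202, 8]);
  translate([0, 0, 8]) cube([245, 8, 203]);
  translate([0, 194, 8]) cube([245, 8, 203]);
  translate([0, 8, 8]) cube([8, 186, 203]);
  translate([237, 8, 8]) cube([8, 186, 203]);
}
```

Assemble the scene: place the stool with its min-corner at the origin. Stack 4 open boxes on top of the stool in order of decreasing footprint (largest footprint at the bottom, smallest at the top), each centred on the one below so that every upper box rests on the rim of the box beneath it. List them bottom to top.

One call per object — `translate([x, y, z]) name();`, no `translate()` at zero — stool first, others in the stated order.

stool();
translate([25, 53, 433]) open_box();
translate([32, 63, 684]) open_box_2();
translate([46, 67, 958]) open_box_3();
translate([52, 71, 1056]) open_box_4();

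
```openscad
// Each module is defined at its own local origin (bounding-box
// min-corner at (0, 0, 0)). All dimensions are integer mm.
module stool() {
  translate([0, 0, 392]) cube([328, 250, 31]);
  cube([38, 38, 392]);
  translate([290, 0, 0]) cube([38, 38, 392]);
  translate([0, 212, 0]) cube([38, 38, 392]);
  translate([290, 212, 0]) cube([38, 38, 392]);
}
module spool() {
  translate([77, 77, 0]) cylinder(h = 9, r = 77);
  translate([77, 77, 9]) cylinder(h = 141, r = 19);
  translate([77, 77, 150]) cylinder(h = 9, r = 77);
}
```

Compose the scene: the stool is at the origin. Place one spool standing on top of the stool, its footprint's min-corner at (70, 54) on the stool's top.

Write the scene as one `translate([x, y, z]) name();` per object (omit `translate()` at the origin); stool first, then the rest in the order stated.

stool();
translate([70, 54, 423]) spool();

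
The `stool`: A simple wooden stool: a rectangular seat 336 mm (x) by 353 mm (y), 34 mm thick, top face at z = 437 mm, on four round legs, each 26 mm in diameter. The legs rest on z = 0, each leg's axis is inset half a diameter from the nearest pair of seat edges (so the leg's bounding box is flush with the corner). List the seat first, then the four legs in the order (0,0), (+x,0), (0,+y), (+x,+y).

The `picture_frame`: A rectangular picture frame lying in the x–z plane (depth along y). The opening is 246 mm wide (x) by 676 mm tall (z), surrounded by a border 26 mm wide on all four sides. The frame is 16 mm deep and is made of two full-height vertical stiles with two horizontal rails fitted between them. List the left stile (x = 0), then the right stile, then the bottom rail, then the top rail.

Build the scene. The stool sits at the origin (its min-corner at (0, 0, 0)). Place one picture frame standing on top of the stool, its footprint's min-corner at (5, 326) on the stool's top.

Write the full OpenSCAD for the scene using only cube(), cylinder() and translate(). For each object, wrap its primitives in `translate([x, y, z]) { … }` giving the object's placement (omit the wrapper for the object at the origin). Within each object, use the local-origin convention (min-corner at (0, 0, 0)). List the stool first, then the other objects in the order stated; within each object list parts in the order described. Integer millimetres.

translate([0, 0, 403]) cube([336, 353, 34]);
translate([13, 13, 0]) cylinder(h = 403, r = 13);
translate([323, 13, 0]) cylinder(h = 403, r = 13);
translate([13, 340, 0]) cylinder(h = 403, r = 13);
translate([323, 340, 0]) cylinder(h = 403, r = 13);
translate([5, 326, 437]) {
  cube([26, 16, 728]);
  translate([272, 0, 0]) cube([26, 16, 728]);
  translate([26, 0, 0]) cube([246, 16, 26]);
  translate([26, 0, 702]) cube([246, 16, 26]);
}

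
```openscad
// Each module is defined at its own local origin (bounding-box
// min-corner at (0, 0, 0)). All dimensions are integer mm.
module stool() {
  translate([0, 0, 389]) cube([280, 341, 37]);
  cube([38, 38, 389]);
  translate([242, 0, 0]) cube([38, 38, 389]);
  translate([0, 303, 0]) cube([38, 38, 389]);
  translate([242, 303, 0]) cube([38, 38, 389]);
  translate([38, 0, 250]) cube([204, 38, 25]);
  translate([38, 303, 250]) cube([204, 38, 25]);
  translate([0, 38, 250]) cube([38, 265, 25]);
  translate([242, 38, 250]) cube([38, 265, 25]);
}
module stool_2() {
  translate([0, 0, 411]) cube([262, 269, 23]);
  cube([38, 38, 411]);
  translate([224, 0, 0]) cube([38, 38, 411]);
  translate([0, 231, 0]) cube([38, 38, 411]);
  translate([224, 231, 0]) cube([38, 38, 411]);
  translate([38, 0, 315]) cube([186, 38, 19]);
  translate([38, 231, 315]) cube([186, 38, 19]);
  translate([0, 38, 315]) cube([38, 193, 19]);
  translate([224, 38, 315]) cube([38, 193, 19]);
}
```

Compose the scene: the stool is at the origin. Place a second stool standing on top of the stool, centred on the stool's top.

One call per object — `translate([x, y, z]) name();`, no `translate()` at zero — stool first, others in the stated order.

stool();
translate([9, 36, 426]) stool_2();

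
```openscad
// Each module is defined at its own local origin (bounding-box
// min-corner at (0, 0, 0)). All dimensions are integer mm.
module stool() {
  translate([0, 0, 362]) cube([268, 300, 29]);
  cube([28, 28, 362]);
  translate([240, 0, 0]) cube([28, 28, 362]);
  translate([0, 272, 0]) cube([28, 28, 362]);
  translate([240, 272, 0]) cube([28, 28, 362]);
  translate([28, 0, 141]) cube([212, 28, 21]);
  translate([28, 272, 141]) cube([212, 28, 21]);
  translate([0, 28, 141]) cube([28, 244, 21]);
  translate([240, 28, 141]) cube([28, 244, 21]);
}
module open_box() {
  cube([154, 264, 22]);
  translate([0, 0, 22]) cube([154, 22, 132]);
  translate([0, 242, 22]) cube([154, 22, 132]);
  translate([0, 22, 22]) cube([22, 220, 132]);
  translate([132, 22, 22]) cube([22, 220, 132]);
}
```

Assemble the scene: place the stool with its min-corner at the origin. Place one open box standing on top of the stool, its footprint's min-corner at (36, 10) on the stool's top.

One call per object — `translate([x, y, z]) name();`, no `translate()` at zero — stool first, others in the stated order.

stool();
translate([36, 10, 391]) open_box();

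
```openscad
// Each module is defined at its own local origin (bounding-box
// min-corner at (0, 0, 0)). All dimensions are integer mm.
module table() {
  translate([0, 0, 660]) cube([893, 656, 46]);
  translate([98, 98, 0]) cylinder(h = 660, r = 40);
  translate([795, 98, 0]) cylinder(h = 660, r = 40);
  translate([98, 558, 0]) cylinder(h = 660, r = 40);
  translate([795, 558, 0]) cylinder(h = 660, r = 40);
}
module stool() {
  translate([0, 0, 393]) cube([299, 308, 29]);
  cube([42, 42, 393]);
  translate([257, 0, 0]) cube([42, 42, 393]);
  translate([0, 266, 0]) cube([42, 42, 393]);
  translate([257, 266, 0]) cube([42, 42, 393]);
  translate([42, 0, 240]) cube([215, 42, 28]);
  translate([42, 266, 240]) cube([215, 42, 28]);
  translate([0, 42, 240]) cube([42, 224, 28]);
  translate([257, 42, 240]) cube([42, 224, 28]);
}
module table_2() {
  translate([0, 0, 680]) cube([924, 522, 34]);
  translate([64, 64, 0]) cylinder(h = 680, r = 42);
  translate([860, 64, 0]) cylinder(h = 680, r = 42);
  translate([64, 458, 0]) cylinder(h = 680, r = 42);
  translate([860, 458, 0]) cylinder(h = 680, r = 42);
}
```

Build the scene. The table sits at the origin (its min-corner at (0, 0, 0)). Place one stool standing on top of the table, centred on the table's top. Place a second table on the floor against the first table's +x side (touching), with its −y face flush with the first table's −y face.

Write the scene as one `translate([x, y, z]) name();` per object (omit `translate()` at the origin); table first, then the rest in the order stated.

table();
translate([297, 174, 706]) stool();
translate([893, 0, 0]) table_2();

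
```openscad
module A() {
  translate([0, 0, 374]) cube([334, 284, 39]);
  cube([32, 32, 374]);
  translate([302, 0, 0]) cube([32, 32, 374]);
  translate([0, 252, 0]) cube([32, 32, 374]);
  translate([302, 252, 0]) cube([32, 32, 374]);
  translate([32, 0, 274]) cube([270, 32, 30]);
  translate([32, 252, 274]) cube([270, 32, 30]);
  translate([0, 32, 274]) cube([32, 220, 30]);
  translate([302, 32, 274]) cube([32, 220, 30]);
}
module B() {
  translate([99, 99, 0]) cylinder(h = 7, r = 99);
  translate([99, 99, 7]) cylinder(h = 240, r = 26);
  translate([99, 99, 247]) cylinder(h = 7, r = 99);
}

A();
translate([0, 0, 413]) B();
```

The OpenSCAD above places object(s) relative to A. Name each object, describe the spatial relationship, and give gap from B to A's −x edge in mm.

A is a stool. B is a spool. The spool is on top of the stool. The gap from the spool to the stool's −x edge is 0 mm.

The spool's min-x is at 0; the stool's min-x is 0; gap = 0 mm.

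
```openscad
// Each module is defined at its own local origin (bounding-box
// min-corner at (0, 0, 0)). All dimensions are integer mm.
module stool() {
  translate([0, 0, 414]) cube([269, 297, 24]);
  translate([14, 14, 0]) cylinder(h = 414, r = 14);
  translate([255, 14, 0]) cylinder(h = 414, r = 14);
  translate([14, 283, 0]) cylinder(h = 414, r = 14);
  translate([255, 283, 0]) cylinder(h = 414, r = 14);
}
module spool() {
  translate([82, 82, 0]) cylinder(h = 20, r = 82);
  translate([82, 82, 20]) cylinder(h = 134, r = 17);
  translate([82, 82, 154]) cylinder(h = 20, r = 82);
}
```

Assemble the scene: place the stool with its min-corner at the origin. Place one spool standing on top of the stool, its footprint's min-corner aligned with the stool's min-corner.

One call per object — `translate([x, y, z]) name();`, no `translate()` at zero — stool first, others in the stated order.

stool();
translate([0, 0, 438]) spool();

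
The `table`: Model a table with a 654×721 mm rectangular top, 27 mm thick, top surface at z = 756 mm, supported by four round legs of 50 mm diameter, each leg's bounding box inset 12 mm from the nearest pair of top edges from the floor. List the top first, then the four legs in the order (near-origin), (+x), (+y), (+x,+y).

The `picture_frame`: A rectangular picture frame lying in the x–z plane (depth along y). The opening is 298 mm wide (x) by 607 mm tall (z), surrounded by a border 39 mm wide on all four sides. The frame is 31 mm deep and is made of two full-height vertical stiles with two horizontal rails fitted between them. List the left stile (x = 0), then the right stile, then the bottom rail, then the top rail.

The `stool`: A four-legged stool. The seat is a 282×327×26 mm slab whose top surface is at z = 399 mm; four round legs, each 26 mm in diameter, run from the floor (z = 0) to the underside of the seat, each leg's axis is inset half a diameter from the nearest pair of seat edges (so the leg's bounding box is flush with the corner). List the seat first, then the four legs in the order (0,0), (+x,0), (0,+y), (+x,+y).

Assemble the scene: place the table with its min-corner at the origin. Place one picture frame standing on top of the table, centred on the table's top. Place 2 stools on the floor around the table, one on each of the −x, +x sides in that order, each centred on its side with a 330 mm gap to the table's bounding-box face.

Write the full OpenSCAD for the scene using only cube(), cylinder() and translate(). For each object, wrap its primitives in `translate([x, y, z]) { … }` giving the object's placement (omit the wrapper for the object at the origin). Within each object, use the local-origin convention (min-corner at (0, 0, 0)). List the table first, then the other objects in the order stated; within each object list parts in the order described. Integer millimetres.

translate([0, 0, 729]) cube([654, 721, 27]);
translate([37, 37, 0]) cylinder(h = 729, r = 25);
translate([617, 37, 0]) cylinder(h = 729, r = 25);
translate([37, 684, 0]) cylinder(h = 729, r = 25);
translate([617, 684, 0]) cylinder(h = 729, r = 25);
translate([139, 345, 756]) {
  cube([39, 31, 685]);
  translate([337, 0, 0]) cube([39, 31, 685]);
  translate([39, 0, 0]) cube([298, 31, 39]);
  translate([39, 0, 646]) cube([298, 31, 39]);
}
translate([-612, 197, 0]) {
  translate([0, 0, 373]) cube([282, 327, 26]);
  translate([13, 13, 0]) cylinder(h = 373, r = 13);
  translate([269, 13, 0]) cylinder(h = 373, r = 13);
  translate([13, 314, 0]) cylinder(h = 373, r = 13);
  translate([269, 314, 0]) cylinder(h = 373, r = 13);
}
translate([984, 197, 0]) {
  translate([0, 0, 373]) cube([282, 327, 26]);
  translate([13, 13, 0]) cylinder(h = 373, r = 13);
  translate([269, 13, 0]) cylinder(h = 373, r = 13);
  translate([13, 314, 0]) cylinder(h = 373, r = 13);
  translate([269, 314, 0]) cylinder(h = 373, r = 13);
}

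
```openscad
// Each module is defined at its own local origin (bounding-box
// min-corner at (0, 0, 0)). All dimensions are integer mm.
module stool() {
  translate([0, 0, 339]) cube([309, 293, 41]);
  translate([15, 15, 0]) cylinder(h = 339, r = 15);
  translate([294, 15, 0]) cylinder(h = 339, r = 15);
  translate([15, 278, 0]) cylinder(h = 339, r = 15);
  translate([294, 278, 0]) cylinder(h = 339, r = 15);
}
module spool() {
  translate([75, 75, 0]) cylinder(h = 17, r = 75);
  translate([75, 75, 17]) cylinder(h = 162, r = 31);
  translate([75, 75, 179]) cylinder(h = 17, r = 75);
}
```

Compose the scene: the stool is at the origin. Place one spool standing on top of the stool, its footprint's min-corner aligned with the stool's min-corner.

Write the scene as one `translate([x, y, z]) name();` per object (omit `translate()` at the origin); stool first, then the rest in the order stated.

stool();
translate([0, 0, 380]) spool();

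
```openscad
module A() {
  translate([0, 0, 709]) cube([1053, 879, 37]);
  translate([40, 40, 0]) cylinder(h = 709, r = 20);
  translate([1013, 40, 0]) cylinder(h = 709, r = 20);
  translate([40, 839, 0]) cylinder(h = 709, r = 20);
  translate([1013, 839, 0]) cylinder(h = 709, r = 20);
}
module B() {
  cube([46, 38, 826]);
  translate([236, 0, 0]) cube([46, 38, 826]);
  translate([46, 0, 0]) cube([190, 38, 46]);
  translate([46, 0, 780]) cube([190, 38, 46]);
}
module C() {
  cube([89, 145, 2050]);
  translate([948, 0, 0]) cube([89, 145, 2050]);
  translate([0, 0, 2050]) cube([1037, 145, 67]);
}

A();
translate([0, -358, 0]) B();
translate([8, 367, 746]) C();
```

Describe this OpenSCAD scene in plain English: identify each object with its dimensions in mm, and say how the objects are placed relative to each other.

A is a table with a 1053×879 mm rectangular top, 37 mm thick, top surface at z = 746 mm, supported by four round legs of 40 mm diameter, each leg's bounding box inset 20 mm from the nearest pair of top edges, running from the floor.

B is a rectangular picture frame lying in the x–z plane (depth along y). The opening is 190 mm wide (x) by 734 mm tall (z), surrounded by a border 46 mm wide on all four sides. The frame is 38 mm deep and is made of two full-height vertical stiles with two horizontal rails fitted between them.

C is a rectangular door frame: two vertical jambs of 89×145 mm section, 2050 mm tall, with a clear opening 859 mm wide between their inner faces. A header 67 mm tall and 145 mm deep lies on top of the jambs and spans the full outside width.

The picture frame is on the floor beside the table on its −y side. The door frame is on top of the table, centred.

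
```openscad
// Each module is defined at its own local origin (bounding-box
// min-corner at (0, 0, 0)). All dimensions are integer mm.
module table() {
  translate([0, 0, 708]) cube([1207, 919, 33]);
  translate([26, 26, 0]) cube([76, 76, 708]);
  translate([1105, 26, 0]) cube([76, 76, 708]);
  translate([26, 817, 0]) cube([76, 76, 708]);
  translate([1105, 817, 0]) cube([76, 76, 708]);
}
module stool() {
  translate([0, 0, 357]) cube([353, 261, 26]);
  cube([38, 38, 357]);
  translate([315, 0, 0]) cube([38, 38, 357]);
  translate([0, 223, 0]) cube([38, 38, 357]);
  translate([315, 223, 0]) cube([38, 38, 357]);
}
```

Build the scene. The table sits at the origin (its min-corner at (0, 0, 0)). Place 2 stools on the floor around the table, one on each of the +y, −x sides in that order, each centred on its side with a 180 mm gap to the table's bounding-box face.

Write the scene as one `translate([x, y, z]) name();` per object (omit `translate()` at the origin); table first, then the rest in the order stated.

table();
translate([427, 1099, 0]) stool();
translate([-533, 329, 0]) stool();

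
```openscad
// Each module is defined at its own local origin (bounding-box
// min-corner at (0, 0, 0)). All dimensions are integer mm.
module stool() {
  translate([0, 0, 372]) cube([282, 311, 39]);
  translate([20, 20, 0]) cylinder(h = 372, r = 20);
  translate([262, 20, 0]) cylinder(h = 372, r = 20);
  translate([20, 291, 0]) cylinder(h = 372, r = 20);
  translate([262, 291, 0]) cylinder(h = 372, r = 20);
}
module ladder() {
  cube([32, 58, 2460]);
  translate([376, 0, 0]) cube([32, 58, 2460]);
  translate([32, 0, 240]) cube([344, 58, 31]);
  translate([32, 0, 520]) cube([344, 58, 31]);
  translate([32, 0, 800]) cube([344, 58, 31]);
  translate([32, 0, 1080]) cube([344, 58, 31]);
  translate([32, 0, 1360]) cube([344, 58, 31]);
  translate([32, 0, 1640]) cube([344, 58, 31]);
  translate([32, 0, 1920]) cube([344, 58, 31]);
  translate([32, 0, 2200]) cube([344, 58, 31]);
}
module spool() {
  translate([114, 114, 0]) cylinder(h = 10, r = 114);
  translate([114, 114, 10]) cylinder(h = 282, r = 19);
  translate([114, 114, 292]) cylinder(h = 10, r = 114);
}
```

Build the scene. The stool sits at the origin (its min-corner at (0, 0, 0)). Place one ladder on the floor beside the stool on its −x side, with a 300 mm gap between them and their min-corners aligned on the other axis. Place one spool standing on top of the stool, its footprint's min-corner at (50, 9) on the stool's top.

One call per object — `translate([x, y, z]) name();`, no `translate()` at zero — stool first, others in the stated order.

stool();
translate([-708, 0, 0]) ladder();
translate([50, 9, 411]) spool();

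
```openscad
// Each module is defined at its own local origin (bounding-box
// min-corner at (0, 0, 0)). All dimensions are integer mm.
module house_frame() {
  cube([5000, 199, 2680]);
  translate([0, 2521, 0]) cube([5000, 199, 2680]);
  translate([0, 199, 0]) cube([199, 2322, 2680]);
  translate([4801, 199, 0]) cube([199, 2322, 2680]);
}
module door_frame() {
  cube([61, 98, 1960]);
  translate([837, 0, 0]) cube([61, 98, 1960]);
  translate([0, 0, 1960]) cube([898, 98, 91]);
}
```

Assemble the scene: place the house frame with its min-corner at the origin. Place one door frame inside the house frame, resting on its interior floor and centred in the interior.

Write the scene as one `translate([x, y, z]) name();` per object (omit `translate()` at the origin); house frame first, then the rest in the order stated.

house_frame();
translate([2051, 1311, 0]) door_frame();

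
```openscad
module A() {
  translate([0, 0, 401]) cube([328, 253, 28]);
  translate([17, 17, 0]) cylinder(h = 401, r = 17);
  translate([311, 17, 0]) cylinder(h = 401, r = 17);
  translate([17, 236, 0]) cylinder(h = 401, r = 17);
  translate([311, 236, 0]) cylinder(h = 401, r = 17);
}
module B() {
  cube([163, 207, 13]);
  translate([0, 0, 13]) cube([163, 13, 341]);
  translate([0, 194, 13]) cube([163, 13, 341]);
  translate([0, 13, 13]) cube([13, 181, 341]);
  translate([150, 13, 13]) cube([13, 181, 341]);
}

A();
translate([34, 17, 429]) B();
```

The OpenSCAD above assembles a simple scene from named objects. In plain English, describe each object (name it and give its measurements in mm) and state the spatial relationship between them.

A is a four-legged stool. The seat is a 328×253×28 mm slab whose top surface is at z = 429 mm; four round legs, each 34 mm in diameter, run from the floor (z = 0) to the underside of the seat, each leg's axis is inset half a diameter from the nearest pair of seat edges (so the leg's bounding box is flush with the corner).

B is an open-topped rectangular box: outside dimensions 163×207×354 mm, with a uniform wall and base thickness of 13 mm. The base is a full 163×207 slab on the floor; four walls sit on top of the base. The front and back walls (the −y and +y sides) span the full width; the two side walls fit between them.

The open box is on top of the stool.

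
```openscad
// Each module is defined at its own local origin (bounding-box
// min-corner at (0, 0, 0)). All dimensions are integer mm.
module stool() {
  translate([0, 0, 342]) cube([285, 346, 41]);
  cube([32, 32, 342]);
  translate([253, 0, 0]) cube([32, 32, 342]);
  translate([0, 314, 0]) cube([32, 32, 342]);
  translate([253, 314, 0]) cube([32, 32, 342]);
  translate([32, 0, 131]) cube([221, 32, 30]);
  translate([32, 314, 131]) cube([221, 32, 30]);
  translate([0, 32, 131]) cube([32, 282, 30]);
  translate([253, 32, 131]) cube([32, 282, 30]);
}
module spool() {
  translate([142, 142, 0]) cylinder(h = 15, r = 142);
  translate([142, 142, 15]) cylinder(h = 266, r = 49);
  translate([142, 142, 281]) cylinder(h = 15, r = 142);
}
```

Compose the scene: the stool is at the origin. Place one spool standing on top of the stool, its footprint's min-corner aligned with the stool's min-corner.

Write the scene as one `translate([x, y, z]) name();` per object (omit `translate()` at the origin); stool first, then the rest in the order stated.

stool();
translate([0, 0, 383]) spool();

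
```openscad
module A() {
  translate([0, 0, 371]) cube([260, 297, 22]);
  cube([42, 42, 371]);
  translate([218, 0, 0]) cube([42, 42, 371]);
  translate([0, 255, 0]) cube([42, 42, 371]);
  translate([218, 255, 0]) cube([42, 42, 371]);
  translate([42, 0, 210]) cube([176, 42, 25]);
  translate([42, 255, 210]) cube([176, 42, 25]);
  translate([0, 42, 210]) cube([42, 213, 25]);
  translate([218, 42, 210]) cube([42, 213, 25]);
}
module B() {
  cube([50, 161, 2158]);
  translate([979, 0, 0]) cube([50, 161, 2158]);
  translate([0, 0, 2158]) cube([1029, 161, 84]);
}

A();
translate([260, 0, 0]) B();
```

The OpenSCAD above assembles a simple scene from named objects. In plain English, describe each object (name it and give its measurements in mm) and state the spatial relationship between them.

A is a four-legged stool. The seat is a 260×297×22 mm slab whose top surface is at z = 393 mm; four square legs, each 42×42 mm in cross-section, run from the floor (z = 0) to the underside of the seat, each flush with a corner of the seat. Four stretchers, 42 mm wide and 25 mm tall, connect adjacent legs with their undersides at z = 210 mm, each running between the inner faces of the legs it joins and aligned with the legs' outer faces on the other axis.

B is a door frame. The clear opening is 929 mm wide and 2158 mm high. Two 50 mm wide jambs, 161 mm deep, stand either side of the opening from the floor to the top of the opening. A 84 mm thick head sits across the top of both jambs, spanning the full outside width of the frame.

The door frame is against the stool's +x side, with their −y faces flush.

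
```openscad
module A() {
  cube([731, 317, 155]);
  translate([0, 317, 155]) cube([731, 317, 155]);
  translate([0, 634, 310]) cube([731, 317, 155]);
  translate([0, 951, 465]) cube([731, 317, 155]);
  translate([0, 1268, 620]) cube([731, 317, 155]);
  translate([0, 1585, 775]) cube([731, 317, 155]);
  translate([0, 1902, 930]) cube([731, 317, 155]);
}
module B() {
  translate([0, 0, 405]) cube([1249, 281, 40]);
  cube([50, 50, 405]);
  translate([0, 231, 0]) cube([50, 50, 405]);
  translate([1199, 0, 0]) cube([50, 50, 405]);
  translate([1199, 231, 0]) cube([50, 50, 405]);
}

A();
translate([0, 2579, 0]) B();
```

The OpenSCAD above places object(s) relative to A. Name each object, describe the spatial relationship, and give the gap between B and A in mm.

A is a staircase. B is a bench. The bench is on the floor beside the staircase on its +y side. The gap between the bench and the staircase is 360 mm.

The bench's nearest face is 360 mm from the staircase's +y face.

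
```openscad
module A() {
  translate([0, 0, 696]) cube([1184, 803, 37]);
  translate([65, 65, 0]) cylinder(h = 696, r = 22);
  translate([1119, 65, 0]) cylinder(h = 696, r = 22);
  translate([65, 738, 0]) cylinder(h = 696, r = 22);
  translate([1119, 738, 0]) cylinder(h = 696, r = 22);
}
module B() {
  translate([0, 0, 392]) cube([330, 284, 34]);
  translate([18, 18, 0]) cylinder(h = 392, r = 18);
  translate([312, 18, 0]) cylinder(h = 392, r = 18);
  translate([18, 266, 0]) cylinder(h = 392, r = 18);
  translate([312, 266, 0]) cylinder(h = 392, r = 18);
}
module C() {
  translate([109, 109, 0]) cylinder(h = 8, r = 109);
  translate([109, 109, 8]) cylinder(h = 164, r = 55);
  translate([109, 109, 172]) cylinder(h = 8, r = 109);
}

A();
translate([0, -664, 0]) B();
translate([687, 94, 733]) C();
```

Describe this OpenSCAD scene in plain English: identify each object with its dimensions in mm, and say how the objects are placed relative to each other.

A is a table: top 1184 mm (x) × 803 mm (y), 37 mm thick, upper face at z = 733 mm, on four round legs of 44 mm diameter, each leg's bounding box inset 43 mm from the nearest pair of top edges, running from z = 0 to the bottom of the top.

B is a four-legged stool. The seat is a 330×284×34 mm slab whose top surface is at z = 426 mm; four round legs, each 36 mm in diameter, run from the floor (z = 0) to the underside of the seat, each leg's axis is inset half a diameter from the nearest pair of seat edges (so the leg's bounding box is flush with the corner).

C is a spool: two coaxial disc flanges of radius 109 mm and thickness 8 mm, joined by a core cylinder of radius 55 mm and height 164 mm. The lower flange rests on z = 0 and the three cylinders share a vertical axis.

The stool is on the floor beside the table on its −y side. The spool is on top of the table.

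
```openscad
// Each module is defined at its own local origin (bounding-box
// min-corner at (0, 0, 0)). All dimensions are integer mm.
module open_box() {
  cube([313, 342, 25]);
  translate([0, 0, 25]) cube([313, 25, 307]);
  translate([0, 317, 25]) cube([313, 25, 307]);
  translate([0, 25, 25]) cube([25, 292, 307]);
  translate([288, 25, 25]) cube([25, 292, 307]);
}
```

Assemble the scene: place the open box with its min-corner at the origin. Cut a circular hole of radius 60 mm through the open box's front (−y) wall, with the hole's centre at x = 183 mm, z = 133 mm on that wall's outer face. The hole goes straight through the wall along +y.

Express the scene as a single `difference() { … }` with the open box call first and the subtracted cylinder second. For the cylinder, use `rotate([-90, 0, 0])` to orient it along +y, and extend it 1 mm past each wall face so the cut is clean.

difference() {
  open_box();
  translate([183, -1, 133]) rotate([-90, 0, 0]) cylinder(h = 27, r = 60);
}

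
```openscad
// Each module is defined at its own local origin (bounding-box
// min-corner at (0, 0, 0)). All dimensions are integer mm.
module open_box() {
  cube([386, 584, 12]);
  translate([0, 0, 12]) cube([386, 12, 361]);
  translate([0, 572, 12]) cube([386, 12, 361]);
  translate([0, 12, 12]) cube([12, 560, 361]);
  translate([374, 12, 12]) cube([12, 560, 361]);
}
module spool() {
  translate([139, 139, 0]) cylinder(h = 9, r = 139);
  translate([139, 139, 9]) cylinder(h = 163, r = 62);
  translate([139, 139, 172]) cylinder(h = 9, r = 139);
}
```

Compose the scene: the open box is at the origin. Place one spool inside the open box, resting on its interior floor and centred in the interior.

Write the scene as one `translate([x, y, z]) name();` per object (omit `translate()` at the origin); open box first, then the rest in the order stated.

open_box();
translate([54, 153, 12]) spool();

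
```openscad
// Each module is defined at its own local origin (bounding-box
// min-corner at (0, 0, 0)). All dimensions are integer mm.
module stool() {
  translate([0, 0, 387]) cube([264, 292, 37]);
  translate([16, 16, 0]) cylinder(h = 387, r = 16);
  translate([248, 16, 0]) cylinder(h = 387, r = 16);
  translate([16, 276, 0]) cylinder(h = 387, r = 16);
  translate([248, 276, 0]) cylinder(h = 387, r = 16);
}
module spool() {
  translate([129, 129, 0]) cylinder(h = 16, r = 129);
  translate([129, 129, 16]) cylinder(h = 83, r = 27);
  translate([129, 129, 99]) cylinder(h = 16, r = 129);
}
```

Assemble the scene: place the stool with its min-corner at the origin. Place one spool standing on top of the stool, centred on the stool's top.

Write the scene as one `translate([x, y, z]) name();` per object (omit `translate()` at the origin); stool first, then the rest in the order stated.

stool();
translate([3, 17, 424]) spool();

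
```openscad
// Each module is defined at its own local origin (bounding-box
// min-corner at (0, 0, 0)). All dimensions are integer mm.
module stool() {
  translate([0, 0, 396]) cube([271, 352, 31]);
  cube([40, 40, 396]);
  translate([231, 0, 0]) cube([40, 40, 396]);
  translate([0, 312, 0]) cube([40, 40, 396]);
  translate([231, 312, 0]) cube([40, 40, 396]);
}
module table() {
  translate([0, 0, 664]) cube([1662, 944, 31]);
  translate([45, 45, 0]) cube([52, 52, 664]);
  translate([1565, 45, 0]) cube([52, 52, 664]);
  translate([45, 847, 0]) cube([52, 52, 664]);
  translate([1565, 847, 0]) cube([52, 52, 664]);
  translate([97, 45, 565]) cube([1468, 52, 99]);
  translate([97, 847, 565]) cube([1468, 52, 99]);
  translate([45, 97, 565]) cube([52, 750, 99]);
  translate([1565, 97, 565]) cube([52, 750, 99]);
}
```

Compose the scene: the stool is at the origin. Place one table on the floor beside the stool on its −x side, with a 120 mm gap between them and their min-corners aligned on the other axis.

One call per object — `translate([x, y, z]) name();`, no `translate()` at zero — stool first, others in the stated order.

stool();
translate([-1782, 0, 0]) table();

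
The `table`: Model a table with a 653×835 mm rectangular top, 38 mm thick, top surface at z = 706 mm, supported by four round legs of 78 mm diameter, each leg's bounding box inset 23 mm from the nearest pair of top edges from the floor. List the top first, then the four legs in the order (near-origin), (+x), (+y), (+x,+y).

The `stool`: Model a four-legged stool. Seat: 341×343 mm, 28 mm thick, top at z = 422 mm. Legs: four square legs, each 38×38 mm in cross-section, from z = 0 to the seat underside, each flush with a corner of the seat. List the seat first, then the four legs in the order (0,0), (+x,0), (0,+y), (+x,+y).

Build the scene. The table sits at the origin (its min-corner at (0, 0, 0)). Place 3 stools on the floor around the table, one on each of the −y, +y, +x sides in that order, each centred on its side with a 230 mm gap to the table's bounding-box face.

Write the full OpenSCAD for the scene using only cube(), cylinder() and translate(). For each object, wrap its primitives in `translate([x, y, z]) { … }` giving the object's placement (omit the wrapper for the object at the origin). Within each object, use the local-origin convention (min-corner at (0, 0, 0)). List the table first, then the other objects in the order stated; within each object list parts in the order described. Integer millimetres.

translate([0, 0, 668]) cube([653, 835, 38]);
translate([62, 62, 0]) cylinder(h = 668, r = 39);
translate([591, 62, 0]) cylinder(h = 668, r = 39);
translate([62, 773, 0]) cylinder(h = 668, r = 39);
translate([591, 773, 0]) cylinder(h = 668, r = 39);
translate([156, -573, 0]) {
  translate([0, 0, 394]) cube([341, 343, 28]);
  cube([38, 38, 394]);
  translate([303, 0, 0]) cube([38, 38, 394]);
  translate([0, 305, 0]) cube([38, 38, 394]);
  translate([303, 305, 0]) cube([38, 38, 394]);
}
translate([156, 1065, 0]) {
  translate([0, 0, 394]) cube([341, 343, 28]);
  cube([38, 38, 394]);
  translate([303, 0, 0]) cube([38, 38, 394]);
  translate([0, 305, 0]) cube([38, 38, 394]);
  translate([303, 305, 0]) cube([38, 38, 394]);
}
translate([883, 246, 0]) {
  translate([0, 0, 394]) cube([341, 343, 28]);
  cube([38, 38, 394]);
  translate([303, 0, 0]) cube([38, 38, 394]);
  translate([0, 305, 0]) cube([38, 38, 394]);
  translate([303, 305, 0]) cube([38, 38, 394]);
}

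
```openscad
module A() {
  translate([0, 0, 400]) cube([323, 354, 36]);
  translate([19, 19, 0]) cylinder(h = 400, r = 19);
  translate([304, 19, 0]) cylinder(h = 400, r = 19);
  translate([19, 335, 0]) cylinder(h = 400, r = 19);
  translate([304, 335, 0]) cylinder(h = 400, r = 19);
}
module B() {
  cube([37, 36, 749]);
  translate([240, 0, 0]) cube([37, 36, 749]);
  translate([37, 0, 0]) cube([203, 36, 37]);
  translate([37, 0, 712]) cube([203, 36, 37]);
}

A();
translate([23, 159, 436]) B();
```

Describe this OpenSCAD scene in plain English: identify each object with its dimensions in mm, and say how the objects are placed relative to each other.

A is a simple wooden stool: a rectangular seat 323 mm (x) by 354 mm (y), 36 mm thick, top face at z = 436 mm, on four round legs, each 38 mm in diameter. The legs rest on z = 0, each leg's axis is inset half a diameter from the nearest pair of seat edges (so the leg's bounding box is flush with the corner).

B is a picture frame with a 203×675 mm rectangular opening (x by z) and a uniform 37 mm border on every side. Frame depth is 36 mm along y. It is built from two vertical stiles running the full outside height and two horizontal rails spanning the gap between the stiles.

The picture frame is on top of the stool, centred.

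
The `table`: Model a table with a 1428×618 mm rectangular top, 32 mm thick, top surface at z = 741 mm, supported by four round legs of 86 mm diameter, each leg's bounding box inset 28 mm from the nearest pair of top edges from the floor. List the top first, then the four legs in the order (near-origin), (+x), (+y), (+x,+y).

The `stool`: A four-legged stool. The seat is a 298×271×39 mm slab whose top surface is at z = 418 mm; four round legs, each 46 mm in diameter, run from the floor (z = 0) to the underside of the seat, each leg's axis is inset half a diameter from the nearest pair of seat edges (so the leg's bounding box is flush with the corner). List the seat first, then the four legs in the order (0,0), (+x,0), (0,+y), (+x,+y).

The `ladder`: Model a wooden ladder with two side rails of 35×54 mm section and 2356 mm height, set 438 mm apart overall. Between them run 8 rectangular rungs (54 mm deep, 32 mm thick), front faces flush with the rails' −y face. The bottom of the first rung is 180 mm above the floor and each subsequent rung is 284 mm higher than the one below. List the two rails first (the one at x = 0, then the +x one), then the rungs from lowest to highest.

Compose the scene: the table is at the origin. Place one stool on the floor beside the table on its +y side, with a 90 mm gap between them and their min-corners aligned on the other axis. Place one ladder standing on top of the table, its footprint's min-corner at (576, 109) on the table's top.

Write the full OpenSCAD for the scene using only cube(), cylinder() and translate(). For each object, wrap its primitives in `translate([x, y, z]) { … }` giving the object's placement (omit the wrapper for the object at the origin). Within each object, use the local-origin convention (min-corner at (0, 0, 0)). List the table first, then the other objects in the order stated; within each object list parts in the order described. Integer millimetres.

translate([0, 0, 709]) cube([1428, 618, 32]);
translate([71, 71, 0]) cylinder(h = 709, r = 43);
translate([1357, 71, 0]) cylinder(h = 709, r = 43);
translate([71, 547, 0]) cylinder(h = 709, r = 43);
translate([1357, 547, 0]) cylinder(h = 709, r = 43);
translate([0, 708, 0]) {
  translate([0, 0, 379]) cube([298, 271, 39]);
  translate([23, 23, 0]) cylinder(h = 379, r = 23);
  translate([275, 23, 0]) cylinder(h = 379, r = 23);
  translate([23, 248, 0]) cylinder(h = 379, r = 23);
  translate([275, 248, 0]) cylinder(h = 379, r = 23);
}
translate([576, 109, 741]) {
  cube([35, 54, 2356]);
  translate([403, 0, 0]) cube([35, 54, 2356]);
  translate([35, 0, 180]) cube([368, 54, 32]);
  translate([35, 0, 464]) cube([368, 54, 32]);
  translate([35, 0, 748]) cube([368, 54, 32]);
  translate([35, 0, 1032]) cube([368, 54, 32]);
  translate([35, 0, 1316]) cube([368, 54, 32]);
  translate([35, 0, 1600]) cube([368, 54, 32]);
  translate([35, 0, 1884]) cube([368, 54, 32]);
  translate([35, 0, 2168]) cube([368, 54, 32]);
}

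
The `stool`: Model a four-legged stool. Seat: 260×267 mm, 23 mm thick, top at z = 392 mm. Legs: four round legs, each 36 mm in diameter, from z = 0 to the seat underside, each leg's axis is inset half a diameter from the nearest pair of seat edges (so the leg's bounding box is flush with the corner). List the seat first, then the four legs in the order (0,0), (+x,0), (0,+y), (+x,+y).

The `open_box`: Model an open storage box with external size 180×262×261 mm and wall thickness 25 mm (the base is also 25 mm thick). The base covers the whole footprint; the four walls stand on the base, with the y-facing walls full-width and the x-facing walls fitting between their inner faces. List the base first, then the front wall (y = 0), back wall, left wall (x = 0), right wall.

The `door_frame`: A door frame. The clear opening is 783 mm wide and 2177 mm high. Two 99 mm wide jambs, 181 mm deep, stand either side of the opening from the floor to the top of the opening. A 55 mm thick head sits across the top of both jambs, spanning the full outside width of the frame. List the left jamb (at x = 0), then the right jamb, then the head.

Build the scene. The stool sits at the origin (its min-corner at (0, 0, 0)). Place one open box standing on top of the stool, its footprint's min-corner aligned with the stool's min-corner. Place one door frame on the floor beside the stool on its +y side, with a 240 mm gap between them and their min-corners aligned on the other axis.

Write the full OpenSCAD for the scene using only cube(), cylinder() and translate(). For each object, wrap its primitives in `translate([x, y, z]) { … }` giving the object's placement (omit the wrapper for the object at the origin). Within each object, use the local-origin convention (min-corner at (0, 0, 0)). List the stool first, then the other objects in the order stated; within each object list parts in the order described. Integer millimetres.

translate([0, 0, 369]) cube([260, 267, 23]);
translate([18, 18, 0]) cylinder(h = 369, r = 18);
translate([242, 18, 0]) cylinder(h = 369, r = 18);
translate([18, 249, 0]) cylinder(h = 369, r = 18);
translate([242, 249, 0]) cylinder(h = 369, r = 18);
translate([0, 0, 392]) {
  cube([180, 262, 25]);
  translate([0, 0, 25]) cube([180, 25, 236]);
  translate([0, 237, 25]) cube([180, 25, 236]);
  translate([0, 25, 25]) cube([25, 212, 236]);
  translate([155, 25, 25]) cube([25, 212, 236]);
}
translate([0, 507, 0]) {
  cube([99, 181, 2177]);
  translate([882, 0, 0]) cube([99, 181, 2177]);
  translate([0, 0, 2177]) cube([981, 181, 55]);
}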